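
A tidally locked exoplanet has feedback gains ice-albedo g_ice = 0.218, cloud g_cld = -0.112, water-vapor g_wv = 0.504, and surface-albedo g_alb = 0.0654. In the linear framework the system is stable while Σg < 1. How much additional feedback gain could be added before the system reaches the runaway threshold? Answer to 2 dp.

Current total gain = 0.218 − 0.112 + 0.504 + 0.0654 = 0.6754.
Margin to runaway = 1 − 0.6754 = 0.32.

0.32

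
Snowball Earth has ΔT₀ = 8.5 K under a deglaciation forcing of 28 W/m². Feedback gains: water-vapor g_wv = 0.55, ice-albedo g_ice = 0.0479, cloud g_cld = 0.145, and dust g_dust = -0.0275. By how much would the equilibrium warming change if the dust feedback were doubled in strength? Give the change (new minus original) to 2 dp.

-2.63 K

Original: g = 0.7154, ΔT = 8.5/(1−0.7154) = 29.8665 K.
With doubled dust: g' = 0.6879, ΔT' = 8.5/(1−0.6879) = 27.2349 K.
Change = 27.2349 − 29.8665 = -2.63 K.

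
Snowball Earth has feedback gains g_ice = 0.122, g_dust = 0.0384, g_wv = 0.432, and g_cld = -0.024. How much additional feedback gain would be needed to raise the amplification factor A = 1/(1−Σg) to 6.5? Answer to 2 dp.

0.28

Current total gain = 0.5684.
Target gain for A = 6.5: g* = 1 − 1/6.5 = 0.8462.
Additional gain needed = 0.8462 − 0.5684 = 0.28.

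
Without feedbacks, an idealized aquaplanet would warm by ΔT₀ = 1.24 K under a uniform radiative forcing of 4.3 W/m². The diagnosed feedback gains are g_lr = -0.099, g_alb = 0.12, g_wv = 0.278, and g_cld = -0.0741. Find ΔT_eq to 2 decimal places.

Total gain g = -0.099 + 0.12 + 0.278 − 0.0741 = 0.2249.
Amplification A = 1/(1 − 0.2249) = 1.29.
ΔT = 1.24 × 1.29 = 1.60 K.

1.60 K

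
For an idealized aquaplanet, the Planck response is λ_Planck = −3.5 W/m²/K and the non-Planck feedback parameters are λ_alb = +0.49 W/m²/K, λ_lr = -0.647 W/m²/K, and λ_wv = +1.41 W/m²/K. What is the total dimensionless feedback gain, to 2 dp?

0.36

Convert to gains: g_alb = 0.49/3.5 = 0.14; g_lr = -0.647/3.5 = -0.1849; g_wv = 1.41/3.5 = 0.4029.
Total gain g = 0.358.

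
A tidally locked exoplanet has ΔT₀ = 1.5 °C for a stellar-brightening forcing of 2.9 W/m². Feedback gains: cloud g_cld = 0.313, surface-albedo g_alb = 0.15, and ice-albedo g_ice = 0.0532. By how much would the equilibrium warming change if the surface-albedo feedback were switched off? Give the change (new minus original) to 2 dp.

-0.73 °C

Original: g = 0.5162, ΔT = 1.5/(1−0.5162) = 3.1005 °C.
Without surface-albedo: g' = 0.3662, ΔT' = 1.5/(1−0.3662) = 2.3667 °C.
Change = 2.3667 − 3.1005 = -0.73 °C.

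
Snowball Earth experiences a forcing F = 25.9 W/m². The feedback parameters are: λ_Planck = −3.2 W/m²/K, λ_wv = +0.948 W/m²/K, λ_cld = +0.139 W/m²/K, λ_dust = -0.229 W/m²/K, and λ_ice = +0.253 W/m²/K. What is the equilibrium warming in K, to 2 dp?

12.40 K

Net feedback parameter λ = (−3.2) + (+0.948) + (+0.139) + (-0.229) + (+0.253) = -2.089 W/m²/K.
ΔT = −F/λ = −25.9/(-2.089) = 12.40 K.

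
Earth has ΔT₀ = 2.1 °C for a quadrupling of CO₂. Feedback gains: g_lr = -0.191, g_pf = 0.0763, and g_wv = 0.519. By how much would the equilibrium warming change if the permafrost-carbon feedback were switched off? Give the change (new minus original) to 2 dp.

Original: g = 0.4043, ΔT = 2.1/(1−0.4043) = 3.5253 °C.
Without permafrost-carbon: g' = 0.328, ΔT' = 2.1/(1−0.328) = 3.1250 °C.
Change = 3.1250 − 3.5253 = -0.40 °C.

-0.40 °C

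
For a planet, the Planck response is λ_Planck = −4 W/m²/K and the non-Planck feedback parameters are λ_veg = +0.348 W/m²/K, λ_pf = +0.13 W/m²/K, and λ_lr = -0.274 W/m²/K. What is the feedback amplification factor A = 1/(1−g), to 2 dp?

Convert to gains: g_veg = 0.348/4 = 0.087; g_pf = 0.13/4 = 0.0325; g_lr = -0.274/4 = -0.0685.
Total gain g = 0.051.
A = 1/(1 − 0.051) = 1.05.

1.05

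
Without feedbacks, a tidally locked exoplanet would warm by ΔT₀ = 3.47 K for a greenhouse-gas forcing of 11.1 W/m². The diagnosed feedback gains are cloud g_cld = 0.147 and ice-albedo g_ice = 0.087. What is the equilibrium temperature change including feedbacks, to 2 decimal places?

4.53 K

Total gain g = 0.147 + 0.087 = 0.234.
Amplification A = 1/(1 − 0.234) = 1.305.
ΔT = 3.47 × 1.305 = 4.53 K.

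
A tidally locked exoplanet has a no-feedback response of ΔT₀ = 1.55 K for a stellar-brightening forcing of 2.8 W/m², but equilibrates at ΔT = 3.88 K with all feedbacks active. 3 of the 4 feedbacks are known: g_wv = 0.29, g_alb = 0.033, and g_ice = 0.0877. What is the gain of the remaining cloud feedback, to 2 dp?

Amplification A = ΔT/ΔT₀ = 3.88/1.55 = 2.503.
Total gain g = 1 − 1/A = 1 − 1/2.503 = 0.6005.
Known gains sum to 0.29 + 0.033 + 0.0877 = 0.4107.
g_cld = 0.6005 − 0.4107 = 0.19.

0.19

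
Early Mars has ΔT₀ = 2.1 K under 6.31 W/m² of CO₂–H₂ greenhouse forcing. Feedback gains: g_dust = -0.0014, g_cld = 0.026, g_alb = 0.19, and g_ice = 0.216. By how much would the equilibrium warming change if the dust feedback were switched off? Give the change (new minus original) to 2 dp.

Original: g = 0.4306, ΔT = 2.1/(1−0.4306) = 3.6881 K.
Without dust: g' = 0.432, ΔT' = 2.1/(1−0.432) = 3.6972 K.
Change = 3.6972 − 3.6881 = 0.01 K.

0.01 K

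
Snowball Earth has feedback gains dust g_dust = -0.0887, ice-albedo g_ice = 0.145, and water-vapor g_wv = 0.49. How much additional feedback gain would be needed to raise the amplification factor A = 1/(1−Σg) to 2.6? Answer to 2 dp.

Current total gain = 0.5463.
Target gain for A = 2.6: g* = 1 − 1/2.6 = 0.6154.
Additional gain needed = 0.6154 − 0.5463 = 0.07.

0.07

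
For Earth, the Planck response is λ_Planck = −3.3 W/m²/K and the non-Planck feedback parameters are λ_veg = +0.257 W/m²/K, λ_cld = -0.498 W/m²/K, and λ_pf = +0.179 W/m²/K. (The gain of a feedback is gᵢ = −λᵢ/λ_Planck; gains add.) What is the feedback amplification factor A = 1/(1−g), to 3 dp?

0.982

Convert to gains: g_veg = 0.257/3.3 = 0.07788; g_cld = -0.498/3.3 = -0.1509; g_pf = 0.179/3.3 = 0.05424.
Total gain g = -0.01878.
A = 1/(1 + 0.01878) = 0.982.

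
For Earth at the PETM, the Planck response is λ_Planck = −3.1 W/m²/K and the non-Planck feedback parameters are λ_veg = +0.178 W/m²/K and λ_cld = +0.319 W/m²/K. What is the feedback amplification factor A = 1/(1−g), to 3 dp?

1.191

Convert to gains: g_veg = 0.178/3.1 = 0.05742; g_cld = 0.319/3.1 = 0.1029.
Total gain g = 0.16032.
A = 1/(1 − 0.16032) = 1.191.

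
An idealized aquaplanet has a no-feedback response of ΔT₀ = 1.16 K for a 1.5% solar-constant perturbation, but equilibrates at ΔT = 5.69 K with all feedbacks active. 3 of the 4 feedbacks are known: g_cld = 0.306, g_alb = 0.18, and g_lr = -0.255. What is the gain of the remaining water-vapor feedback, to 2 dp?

0.57

Amplification A = ΔT/ΔT₀ = 5.69/1.16 = 4.905.
Total gain g = 1 − 1/A = 1 − 1/4.905 = 0.7961.
Known gains sum to 0.306 + 0.18 − 0.255 = 0.231.
g_wv = 0.7961 − 0.231 = 0.57.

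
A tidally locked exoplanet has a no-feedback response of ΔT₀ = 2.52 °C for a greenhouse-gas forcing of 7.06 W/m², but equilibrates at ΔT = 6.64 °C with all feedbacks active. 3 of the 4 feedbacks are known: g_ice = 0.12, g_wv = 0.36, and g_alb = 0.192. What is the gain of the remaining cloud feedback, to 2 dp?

-0.05

Amplification A = ΔT/ΔT₀ = 6.64/2.52 = 2.635.
Total gain g = 1 − 1/A = 1 − 1/2.635 = 0.6205.
Known gains sum to 0.12 + 0.36 + 0.192 = 0.672.
g_cld = 0.6205 − 0.672 = -0.05.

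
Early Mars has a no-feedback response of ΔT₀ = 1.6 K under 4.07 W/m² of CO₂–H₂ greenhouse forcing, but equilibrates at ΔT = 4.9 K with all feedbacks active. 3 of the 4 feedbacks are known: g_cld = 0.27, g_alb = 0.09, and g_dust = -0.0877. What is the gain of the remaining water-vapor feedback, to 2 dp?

0.40

Amplification A = ΔT/ΔT₀ = 4.9/1.6 = 3.062.
Total gain g = 1 − 1/A = 1 − 1/3.062 = 0.6734.
Known gains sum to 0.27 + 0.09 − 0.0877 = 0.2723.
g_wv = 0.6734 − 0.2723 = 0.40.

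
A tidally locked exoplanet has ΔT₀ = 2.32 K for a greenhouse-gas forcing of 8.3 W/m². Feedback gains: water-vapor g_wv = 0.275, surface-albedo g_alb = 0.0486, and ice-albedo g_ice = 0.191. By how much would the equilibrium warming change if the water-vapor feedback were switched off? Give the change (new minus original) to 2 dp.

-1.73 K

Original: g = 0.5146, ΔT = 2.32/(1−0.5146) = 4.7796 K.
Without water-vapor: g' = 0.2396, ΔT' = 2.32/(1−0.2396) = 3.0510 K.
Change = 3.0510 − 4.7796 = -1.73 K.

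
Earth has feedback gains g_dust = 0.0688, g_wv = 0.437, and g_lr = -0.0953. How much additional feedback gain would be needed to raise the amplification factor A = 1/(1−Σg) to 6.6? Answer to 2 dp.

Current total gain = 0.4105.
Target gain for A = 6.6: g* = 1 − 1/6.6 = 0.8485.
Additional gain needed = 0.8485 − 0.4105 = 0.44.

0.44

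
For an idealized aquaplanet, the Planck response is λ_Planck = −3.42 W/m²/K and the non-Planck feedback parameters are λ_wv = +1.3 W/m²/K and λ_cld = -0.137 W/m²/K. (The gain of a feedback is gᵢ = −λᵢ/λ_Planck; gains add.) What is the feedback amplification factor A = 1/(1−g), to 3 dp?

1.515

Convert to gains: g_wv = 1.3/3.42 = 0.3801; g_cld = -0.137/3.42 = -0.04006.
Total gain g = 0.34004.
A = 1/(1 − 0.34004) = 1.515.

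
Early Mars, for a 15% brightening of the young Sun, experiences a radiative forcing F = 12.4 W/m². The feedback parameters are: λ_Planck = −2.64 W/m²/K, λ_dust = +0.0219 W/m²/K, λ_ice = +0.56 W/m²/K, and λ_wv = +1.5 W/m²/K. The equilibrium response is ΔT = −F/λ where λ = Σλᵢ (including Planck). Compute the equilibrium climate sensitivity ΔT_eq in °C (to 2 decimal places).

22.22 °C

Net feedback parameter λ = (−2.64) + (+0.0219) + (+0.56) + (+1.5) = -0.5581 W/m²/K.
ΔT = −F/λ = −12.4/(-0.5581) = 22.22 °C.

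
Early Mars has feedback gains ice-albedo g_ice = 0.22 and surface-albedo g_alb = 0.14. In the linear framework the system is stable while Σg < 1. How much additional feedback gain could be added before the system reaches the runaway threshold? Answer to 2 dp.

0.64

Current total gain = 0.22 + 0.14 = 0.36.
Margin to runaway = 1 − 0.36 = 0.64.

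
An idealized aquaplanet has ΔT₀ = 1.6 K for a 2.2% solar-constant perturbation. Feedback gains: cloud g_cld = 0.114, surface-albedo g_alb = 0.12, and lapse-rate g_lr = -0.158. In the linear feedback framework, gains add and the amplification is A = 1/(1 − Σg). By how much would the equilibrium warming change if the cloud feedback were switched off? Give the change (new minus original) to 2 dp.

-0.19 K

Original: g = 0.076, ΔT = 1.6/(1−0.076) = 1.7316 K.
Without cloud: g' = -0.038, ΔT' = 1.6/(1+0.038) = 1.5414 K.
Change = 1.5414 − 1.7316 = -0.19 K.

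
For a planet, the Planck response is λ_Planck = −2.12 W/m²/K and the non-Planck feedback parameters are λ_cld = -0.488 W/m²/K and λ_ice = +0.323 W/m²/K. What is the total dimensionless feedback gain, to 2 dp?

-0.08

Convert to gains: g_cld = -0.488/2.12 = -0.2302; g_ice = 0.323/2.12 = 0.1524.
Total gain g = -0.0778.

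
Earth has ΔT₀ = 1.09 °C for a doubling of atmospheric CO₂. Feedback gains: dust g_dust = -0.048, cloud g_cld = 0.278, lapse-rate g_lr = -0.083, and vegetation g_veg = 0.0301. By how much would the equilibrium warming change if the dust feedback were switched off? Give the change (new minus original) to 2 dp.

0.08 °C

Original: g = 0.1771, ΔT = 1.09/(1−0.1771) = 1.3246 °C.
Without dust: g' = 0.2251, ΔT' = 1.09/(1−0.2251) = 1.4066 °C.
Change = 1.4066 − 1.3246 = 0.08 °C.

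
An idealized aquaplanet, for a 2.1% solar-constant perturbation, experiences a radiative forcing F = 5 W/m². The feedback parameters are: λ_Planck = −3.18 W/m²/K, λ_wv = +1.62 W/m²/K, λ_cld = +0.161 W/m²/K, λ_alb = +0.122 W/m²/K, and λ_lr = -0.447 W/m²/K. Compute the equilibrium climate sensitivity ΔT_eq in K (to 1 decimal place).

Net feedback parameter λ = (−3.18) + (+1.62) + (+0.161) + (+0.122) + (-0.447) = -1.724 W/m²/K.
ΔT = −F/λ = −5/(-1.724) = 2.9 K.

2.9 K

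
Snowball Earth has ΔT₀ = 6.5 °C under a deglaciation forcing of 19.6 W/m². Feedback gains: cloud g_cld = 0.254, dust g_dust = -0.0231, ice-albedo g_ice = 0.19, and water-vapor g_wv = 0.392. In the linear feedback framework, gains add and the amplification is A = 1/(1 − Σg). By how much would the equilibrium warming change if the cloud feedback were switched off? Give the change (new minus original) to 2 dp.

-20.00 °C

Original: g = 0.8129, ΔT = 6.5/(1−0.8129) = 34.7408 °C.
Without cloud: g' = 0.5589, ΔT' = 6.5/(1−0.5589) = 14.7359 °C.
Change = 14.7359 − 34.7408 = -20.00 °C.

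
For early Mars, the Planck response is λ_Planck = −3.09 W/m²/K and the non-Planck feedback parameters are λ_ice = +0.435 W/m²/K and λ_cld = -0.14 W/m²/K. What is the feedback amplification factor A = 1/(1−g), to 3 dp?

1.106

Convert to gains: g_ice = 0.435/3.09 = 0.1408; g_cld = -0.14/3.09 = -0.04531.
Total gain g = 0.09549.
A = 1/(1 − 0.09549) = 1.106.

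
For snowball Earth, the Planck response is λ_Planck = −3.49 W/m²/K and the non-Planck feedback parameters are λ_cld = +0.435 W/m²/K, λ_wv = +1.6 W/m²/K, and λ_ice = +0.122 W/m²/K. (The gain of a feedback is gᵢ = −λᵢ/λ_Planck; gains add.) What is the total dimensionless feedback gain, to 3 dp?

0.618

Convert to gains: g_cld = 0.435/3.49 = 0.1246; g_wv = 1.6/3.49 = 0.4585; g_ice = 0.122/3.49 = 0.03496.
Total gain g = 0.61806.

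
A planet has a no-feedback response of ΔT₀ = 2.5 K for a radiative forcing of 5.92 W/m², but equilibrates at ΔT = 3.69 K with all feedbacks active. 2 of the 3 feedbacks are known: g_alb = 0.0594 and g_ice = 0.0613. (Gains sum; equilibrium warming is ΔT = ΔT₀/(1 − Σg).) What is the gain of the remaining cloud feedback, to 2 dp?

0.20

Amplification A = ΔT/ΔT₀ = 3.69/2.5 = 1.476.
Total gain g = 1 − 1/A = 1 − 1/1.476 = 0.3225.
Known gains sum to 0.0594 + 0.0613 = 0.1207.
g_cld = 0.3225 − 0.1207 = 0.20.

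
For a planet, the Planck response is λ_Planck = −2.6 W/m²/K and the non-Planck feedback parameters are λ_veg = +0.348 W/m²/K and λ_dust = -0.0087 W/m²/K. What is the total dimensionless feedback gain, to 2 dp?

Convert to gains: g_veg = 0.348/2.6 = 0.1338; g_dust = -0.0087/2.6 = -0.003346.
Total gain g = 0.130454.

0.13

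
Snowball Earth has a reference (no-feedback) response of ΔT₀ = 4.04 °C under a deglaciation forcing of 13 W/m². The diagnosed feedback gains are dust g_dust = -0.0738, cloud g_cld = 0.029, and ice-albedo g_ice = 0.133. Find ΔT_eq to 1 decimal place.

4.4 °C

Total gain g = -0.0738 + 0.029 + 0.133 = 0.0882.
Amplification A = 1/(1 − 0.0882) = 1.097.
ΔT = 4.04 × 1.097 = 4.4 °C.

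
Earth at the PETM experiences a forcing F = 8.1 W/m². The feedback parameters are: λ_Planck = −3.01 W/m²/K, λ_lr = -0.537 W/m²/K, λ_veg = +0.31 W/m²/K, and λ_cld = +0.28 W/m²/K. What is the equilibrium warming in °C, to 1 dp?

2.7 °C

Net feedback parameter λ = (−3.01) + (-0.537) + (+0.31) + (+0.28) = -2.957 W/m²/K.
ΔT = −F/λ = −8.1/(-2.957) = 2.7 °C.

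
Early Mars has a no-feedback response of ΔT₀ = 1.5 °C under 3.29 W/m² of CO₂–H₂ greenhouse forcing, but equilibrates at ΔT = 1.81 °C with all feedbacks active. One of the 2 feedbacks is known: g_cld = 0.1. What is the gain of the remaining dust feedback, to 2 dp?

Amplification A = ΔT/ΔT₀ = 1.81/1.5 = 1.207.
Total gain g = 1 − 1/A = 1 − 1/1.207 = 0.1715.
The known gain is 0.1.
g_dust = 0.1715 − 0.1 = 0.07.

0.07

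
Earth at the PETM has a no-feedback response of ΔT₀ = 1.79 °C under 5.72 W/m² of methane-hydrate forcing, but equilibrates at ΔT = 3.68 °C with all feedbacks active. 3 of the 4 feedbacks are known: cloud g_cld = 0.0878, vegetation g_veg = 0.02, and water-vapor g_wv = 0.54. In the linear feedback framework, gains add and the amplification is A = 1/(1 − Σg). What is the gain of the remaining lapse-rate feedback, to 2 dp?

Amplification A = ΔT/ΔT₀ = 3.68/1.79 = 2.056.
Total gain g = 1 − 1/A = 1 − 1/2.056 = 0.5136.
Known gains sum to 0.0878 + 0.02 + 0.54 = 0.6478.
g_lr = 0.5136 − 0.6478 = -0.13.

-0.13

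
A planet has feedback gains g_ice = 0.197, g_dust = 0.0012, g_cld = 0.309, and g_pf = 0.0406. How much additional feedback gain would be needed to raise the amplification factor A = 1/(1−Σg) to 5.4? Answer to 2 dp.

Current total gain = 0.5478.
Target gain for A = 5.4: g* = 1 − 1/5.4 = 0.8148.
Additional gain needed = 0.8148 − 0.5478 = 0.27.

0.27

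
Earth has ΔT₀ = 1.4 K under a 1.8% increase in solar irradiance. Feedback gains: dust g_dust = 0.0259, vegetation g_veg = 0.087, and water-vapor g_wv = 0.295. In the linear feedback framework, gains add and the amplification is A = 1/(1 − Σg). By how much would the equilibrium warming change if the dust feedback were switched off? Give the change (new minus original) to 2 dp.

-0.10 K

Original: g = 0.4079, ΔT = 1.4/(1−0.4079) = 2.3645 K.
Without dust: g' = 0.382, ΔT' = 1.4/(1−0.382) = 2.2654 K.
Change = 2.2654 − 2.3645 = -0.10 K.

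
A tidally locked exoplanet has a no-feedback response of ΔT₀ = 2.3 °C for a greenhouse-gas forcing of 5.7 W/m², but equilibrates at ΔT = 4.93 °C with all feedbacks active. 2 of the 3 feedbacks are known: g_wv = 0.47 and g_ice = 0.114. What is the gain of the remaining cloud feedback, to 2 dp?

Amplification A = ΔT/ΔT₀ = 4.93/2.3 = 2.143.
Total gain g = 1 − 1/A = 1 − 1/2.143 = 0.5334.
Known gains sum to 0.47 + 0.114 = 0.584.
g_cld = 0.5334 − 0.584 = -0.05.

-0.05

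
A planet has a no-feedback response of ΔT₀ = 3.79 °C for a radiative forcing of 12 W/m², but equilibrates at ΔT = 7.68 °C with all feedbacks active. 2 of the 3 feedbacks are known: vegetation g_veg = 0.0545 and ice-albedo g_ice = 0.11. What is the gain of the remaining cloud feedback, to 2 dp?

0.34

Amplification A = ΔT/ΔT₀ = 7.68/3.79 = 2.026.
Total gain g = 1 − 1/A = 1 − 1/2.026 = 0.5064.
Known gains sum to 0.0545 + 0.11 = 0.1645.
g_cld = 0.5064 − 0.1645 = 0.34.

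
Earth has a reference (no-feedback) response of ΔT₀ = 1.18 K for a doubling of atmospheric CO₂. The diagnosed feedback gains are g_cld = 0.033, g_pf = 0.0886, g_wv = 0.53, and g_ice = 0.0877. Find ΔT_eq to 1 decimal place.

Total gain g = 0.033 + 0.0886 + 0.53 + 0.0877 = 0.7393.
Amplification A = 1/(1 − 0.7393) = 3.836.
ΔT = 1.18 × 3.836 = 4.5 K.

4.5 K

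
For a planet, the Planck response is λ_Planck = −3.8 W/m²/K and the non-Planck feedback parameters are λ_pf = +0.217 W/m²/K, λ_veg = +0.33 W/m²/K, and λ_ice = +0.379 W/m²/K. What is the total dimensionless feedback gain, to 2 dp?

0.24

Convert to gains: g_pf = 0.217/3.8 = 0.05711; g_veg = 0.33/3.8 = 0.08684; g_ice = 0.379/3.8 = 0.09974.
Total gain g = 0.24369.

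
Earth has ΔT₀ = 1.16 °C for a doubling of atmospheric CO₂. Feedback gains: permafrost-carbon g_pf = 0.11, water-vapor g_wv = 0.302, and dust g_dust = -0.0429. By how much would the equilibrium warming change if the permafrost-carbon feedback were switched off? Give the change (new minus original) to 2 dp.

-0.27 °C

Original: g = 0.3691, ΔT = 1.16/(1−0.3691) = 1.8386 °C.
Without permafrost-carbon: g' = 0.2591, ΔT' = 1.16/(1−0.2591) = 1.5657 °C.
Change = 1.5657 − 1.8386 = -0.27 °C.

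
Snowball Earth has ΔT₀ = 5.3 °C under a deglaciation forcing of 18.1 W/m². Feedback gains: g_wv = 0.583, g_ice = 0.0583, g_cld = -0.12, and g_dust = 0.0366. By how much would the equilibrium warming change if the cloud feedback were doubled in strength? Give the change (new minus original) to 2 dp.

-2.56 °C

Original: g = 0.5579, ΔT = 5.3/(1−0.5579) = 11.9882 °C.
With doubled cloud: g' = 0.4379, ΔT' = 5.3/(1−0.4379) = 9.4289 °C.
Change = 9.4289 − 11.9882 = -2.56 °C.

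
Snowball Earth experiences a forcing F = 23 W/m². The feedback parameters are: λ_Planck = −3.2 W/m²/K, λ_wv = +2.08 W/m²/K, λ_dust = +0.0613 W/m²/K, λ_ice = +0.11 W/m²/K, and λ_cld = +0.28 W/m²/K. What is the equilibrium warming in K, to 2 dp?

34.40 K

Net feedback parameter λ = (−3.2) + (+2.08) + (+0.0613) + (+0.11) + (+0.28) = -0.6687 W/m²/K.
ΔT = −F/λ = −23/(-0.6687) = 34.40 K.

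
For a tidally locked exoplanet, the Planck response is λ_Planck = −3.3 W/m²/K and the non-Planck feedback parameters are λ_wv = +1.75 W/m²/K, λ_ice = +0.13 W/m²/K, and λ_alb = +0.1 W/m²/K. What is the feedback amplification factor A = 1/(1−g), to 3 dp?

2.500

Convert to gains: g_wv = 1.75/3.3 = 0.5303; g_ice = 0.13/3.3 = 0.03939; g_alb = 0.1/3.3 = 0.0303.
Total gain g = 0.59999.
A = 1/(1 − 0.59999) = 2.500.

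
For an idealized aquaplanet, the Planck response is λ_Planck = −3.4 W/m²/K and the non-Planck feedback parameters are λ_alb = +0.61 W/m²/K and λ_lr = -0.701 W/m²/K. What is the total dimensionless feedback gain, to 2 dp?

Convert to gains: g_alb = 0.61/3.4 = 0.1794; g_lr = -0.701/3.4 = -0.2062.
Total gain g = -0.0268.

-0.03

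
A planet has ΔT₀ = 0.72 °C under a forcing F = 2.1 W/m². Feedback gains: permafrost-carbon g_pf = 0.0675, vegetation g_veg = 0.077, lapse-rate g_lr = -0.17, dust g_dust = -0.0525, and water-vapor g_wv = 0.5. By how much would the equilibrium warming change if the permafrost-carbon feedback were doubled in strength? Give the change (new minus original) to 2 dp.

Original: g = 0.422, ΔT = 0.72/(1−0.422) = 1.2457 °C.
With doubled permafrost-carbon: g' = 0.4895, ΔT' = 0.72/(1−0.4895) = 1.4104 °C.
Change = 1.4104 − 1.2457 = 0.16 °C.

0.16 °C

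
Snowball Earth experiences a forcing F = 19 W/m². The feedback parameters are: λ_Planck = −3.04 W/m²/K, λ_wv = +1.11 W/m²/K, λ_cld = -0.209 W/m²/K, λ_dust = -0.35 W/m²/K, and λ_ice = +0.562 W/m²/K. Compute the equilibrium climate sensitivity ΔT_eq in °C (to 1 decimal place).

9.9 °C

Net feedback parameter λ = (−3.04) + (+1.11) + (-0.209) + (-0.35) + (+0.562) = -1.927 W/m²/K.
ΔT = −F/λ = −19/(-1.927) = 9.9 °C.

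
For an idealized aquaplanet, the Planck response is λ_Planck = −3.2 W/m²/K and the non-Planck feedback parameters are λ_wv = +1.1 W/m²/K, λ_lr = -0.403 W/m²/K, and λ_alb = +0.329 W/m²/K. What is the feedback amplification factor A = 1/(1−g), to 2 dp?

1.47

Convert to gains: g_wv = 1.1/3.2 = 0.3438; g_lr = -0.403/3.2 = -0.1259; g_alb = 0.329/3.2 = 0.1028.
Total gain g = 0.3207.
A = 1/(1 − 0.3207) = 1.47.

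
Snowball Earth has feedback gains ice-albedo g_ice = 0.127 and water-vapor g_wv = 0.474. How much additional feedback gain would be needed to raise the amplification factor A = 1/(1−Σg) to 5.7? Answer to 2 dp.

0.22

Current total gain = 0.601.
Target gain for A = 5.7: g* = 1 − 1/5.7 = 0.8246.
Additional gain needed = 0.8246 − 0.601 = 0.22.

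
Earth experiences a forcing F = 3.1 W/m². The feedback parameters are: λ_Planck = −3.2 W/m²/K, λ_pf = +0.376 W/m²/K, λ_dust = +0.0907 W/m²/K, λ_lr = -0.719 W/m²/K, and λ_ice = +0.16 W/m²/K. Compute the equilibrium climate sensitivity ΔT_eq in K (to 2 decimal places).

Net feedback parameter λ = (−3.2) + (+0.376) + (+0.0907) + (-0.719) + (+0.16) = -3.2923 W/m²/K.
ΔT = −F/λ = −3.1/(-3.2923) = 0.94 K.

0.94 K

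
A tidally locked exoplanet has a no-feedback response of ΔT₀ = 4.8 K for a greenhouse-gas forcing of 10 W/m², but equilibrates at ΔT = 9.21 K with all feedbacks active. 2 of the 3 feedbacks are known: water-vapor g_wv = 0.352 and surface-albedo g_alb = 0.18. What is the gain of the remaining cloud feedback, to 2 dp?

Amplification A = ΔT/ΔT₀ = 9.21/4.8 = 1.919.
Total gain g = 1 − 1/A = 1 − 1/1.919 = 0.4789.
Known gains sum to 0.352 + 0.18 = 0.532.
g_cld = 0.4789 − 0.532 = -0.05.

-0.05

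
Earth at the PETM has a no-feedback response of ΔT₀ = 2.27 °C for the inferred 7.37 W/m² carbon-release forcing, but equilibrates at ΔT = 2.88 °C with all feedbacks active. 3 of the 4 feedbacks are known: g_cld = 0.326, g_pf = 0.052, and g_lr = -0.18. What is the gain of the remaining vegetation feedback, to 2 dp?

Amplification A = ΔT/ΔT₀ = 2.88/2.27 = 1.269.
Total gain g = 1 − 1/A = 1 − 1/1.269 = 0.212.
Known gains sum to 0.326 + 0.052 − 0.18 = 0.198.
g_veg = 0.212 − 0.198 = 0.01.

0.01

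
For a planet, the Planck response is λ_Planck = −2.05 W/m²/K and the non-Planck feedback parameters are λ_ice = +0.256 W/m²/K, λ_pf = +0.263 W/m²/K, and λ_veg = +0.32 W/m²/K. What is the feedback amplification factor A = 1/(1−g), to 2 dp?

1.69

Convert to gains: g_ice = 0.256/2.05 = 0.1249; g_pf = 0.263/2.05 = 0.1283; g_veg = 0.32/2.05 = 0.1561.
Total gain g = 0.4093.
A = 1/(1 − 0.4093) = 1.69.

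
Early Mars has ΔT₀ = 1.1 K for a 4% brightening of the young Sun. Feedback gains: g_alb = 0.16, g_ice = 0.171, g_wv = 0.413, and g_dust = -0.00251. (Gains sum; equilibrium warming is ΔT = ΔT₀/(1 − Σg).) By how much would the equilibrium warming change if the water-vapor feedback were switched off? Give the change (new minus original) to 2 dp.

-2.62 K

Original: g = 0.74149, ΔT = 1.1/(1−0.74149) = 4.2552 K.
Without water-vapor: g' = 0.32849, ΔT' = 1.1/(1−0.32849) = 1.6381 K.
Change = 1.6381 − 4.2552 = -2.62 K.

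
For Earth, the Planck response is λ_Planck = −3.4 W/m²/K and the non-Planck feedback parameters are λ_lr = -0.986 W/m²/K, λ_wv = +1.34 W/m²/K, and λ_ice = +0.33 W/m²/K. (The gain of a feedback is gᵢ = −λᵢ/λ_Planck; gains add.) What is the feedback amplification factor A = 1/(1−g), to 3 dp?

Convert to gains: g_lr = -0.986/3.4 = -0.29; g_wv = 1.34/3.4 = 0.3941; g_ice = 0.33/3.4 = 0.09706.
Total gain g = 0.20116.
A = 1/(1 − 0.20116) = 1.252.

1.252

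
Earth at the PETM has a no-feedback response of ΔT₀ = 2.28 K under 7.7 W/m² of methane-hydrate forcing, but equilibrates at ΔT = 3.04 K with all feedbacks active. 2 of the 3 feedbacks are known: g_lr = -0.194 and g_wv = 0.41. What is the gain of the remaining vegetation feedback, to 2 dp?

Amplification A = ΔT/ΔT₀ = 3.04/2.28 = 1.333.
Total gain g = 1 − 1/A = 1 − 1/1.333 = 0.2498.
Known gains sum to -0.194 + 0.41 = 0.216.
g_veg = 0.2498 − 0.216 = 0.03.

0.03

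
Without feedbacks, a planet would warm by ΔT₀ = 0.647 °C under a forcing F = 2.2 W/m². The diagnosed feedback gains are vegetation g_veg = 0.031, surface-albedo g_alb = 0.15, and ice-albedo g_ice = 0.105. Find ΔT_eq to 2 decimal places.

0.91 °C

Total gain g = 0.031 + 0.15 + 0.105 = 0.286.
Amplification A = 1/(1 − 0.286) = 1.401.
ΔT = 0.647 × 1.401 = 0.91 °C.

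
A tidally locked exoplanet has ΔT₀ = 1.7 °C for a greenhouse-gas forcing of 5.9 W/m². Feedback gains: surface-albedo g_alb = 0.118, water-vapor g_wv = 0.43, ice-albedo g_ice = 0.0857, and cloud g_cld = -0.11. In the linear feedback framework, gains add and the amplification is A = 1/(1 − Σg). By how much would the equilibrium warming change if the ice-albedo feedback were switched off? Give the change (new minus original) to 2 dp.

Original: g = 0.5237, ΔT = 1.7/(1−0.5237) = 3.5692 °C.
Without ice-albedo: g' = 0.438, ΔT' = 1.7/(1−0.438) = 3.0249 °C.
Change = 3.0249 − 3.5692 = -0.54 °C.

-0.54 °C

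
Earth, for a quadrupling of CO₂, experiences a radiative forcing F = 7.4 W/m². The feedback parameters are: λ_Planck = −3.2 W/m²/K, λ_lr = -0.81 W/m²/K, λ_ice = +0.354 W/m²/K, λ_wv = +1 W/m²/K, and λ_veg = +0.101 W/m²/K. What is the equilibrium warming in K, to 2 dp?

Net feedback parameter λ = (−3.2) + (-0.81) + (+0.354) + (+1) + (+0.101) = -2.555 W/m²/K.
ΔT = −F/λ = −7.4/(-2.555) = 2.90 K.

2.90 K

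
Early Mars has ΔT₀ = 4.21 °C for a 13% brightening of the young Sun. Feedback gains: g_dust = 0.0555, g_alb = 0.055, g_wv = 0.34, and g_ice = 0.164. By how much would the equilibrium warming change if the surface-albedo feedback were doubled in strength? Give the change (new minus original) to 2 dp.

1.82 °C

Original: g = 0.6145, ΔT = 4.21/(1−0.6145) = 10.9209 °C.
With doubled surface-albedo: g' = 0.6695, ΔT' = 4.21/(1−0.6695) = 12.7383 °C.
Change = 12.7383 − 10.9209 = 1.82 °C.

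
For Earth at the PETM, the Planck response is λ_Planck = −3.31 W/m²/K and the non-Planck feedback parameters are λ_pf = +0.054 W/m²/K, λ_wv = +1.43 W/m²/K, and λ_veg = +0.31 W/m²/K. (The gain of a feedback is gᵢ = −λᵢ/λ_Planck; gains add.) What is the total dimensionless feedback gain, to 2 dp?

Convert to gains: g_pf = 0.054/3.31 = 0.01631; g_wv = 1.43/3.31 = 0.432; g_veg = 0.31/3.31 = 0.09366.
Total gain g = 0.54197.

0.54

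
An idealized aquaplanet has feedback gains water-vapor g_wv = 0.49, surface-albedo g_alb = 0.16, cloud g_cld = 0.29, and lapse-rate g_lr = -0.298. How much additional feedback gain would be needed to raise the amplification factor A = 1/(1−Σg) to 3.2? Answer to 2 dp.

0.05

Current total gain = 0.642.
Target gain for A = 3.2: g* = 1 − 1/3.2 = 0.6875.
Additional gain needed = 0.6875 − 0.642 = 0.05.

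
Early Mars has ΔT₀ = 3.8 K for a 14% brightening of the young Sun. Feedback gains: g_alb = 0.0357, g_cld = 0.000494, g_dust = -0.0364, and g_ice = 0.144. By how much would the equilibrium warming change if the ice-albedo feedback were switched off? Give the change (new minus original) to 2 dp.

-0.64 K

Original: g = 0.143794, ΔT = 3.8/(1−0.143794) = 4.4382 K.
Without ice-albedo: g' = -0.000206, ΔT' = 3.8/(1+0.000206) = 3.7992 K.
Change = 3.7992 − 4.4382 = -0.64 K.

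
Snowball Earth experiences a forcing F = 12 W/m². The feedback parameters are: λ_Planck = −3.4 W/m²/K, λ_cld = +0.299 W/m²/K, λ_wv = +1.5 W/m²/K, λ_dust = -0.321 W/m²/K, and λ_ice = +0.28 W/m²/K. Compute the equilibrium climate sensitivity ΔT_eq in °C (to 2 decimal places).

Net feedback parameter λ = (−3.4) + (+0.299) + (+1.5) + (-0.321) + (+0.28) = -1.642 W/m²/K.
ΔT = −F/λ = −12/(-1.642) = 7.31 °C.

7.31 °C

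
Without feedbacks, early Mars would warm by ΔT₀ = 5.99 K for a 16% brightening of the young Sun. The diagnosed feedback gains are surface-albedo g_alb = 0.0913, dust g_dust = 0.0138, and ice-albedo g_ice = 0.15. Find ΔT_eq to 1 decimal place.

8.0 K

Total gain g = 0.0913 + 0.0138 + 0.15 = 0.2551.
Amplification A = 1/(1 − 0.2551) = 1.342.
ΔT = 5.99 × 1.342 = 8.0 K.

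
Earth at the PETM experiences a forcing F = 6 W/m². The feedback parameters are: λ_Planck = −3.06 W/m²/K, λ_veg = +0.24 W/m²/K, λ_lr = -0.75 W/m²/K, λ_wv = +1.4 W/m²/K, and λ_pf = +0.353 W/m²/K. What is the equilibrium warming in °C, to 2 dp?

Net feedback parameter λ = (−3.06) + (+0.24) + (-0.75) + (+1.4) + (+0.353) = -1.817 W/m²/K.
ΔT = −F/λ = −6/(-1.817) = 3.30 °C.

3.30 °C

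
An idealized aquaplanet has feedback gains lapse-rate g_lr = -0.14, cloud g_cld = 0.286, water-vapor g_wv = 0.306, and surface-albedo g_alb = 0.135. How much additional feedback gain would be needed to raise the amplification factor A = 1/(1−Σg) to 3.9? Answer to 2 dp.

Current total gain = 0.587.
Target gain for A = 3.9: g* = 1 − 1/3.9 = 0.7436.
Additional gain needed = 0.7436 − 0.587 = 0.16.

0.16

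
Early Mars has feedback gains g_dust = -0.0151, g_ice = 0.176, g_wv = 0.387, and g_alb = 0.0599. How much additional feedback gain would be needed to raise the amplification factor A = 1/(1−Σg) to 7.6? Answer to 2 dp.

0.26

Current total gain = 0.6078.
Target gain for A = 7.6: g* = 1 − 1/7.6 = 0.8684.
Additional gain needed = 0.8684 − 0.6078 = 0.26.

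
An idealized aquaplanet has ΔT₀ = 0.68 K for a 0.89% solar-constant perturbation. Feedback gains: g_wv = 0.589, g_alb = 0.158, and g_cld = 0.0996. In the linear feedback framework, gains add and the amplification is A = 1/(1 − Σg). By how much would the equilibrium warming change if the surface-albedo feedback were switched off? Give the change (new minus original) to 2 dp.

Original: g = 0.8466, ΔT = 0.68/(1−0.8466) = 4.4329 K.
Without surface-albedo: g' = 0.6886, ΔT' = 0.68/(1−0.6886) = 2.1837 K.
Change = 2.1837 − 4.4329 = -2.25 K.

-2.25 K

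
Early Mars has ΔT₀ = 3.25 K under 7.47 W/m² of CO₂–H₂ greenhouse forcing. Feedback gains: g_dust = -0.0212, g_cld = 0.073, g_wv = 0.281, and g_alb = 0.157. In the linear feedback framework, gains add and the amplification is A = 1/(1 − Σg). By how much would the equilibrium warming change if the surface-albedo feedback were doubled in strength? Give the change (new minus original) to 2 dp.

Original: g = 0.4898, ΔT = 3.25/(1−0.4898) = 6.3701 K.
With doubled surface-albedo: g' = 0.6468, ΔT' = 3.25/(1−0.6468) = 9.2016 K.
Change = 9.2016 − 6.3701 = 2.83 K.

2.83 K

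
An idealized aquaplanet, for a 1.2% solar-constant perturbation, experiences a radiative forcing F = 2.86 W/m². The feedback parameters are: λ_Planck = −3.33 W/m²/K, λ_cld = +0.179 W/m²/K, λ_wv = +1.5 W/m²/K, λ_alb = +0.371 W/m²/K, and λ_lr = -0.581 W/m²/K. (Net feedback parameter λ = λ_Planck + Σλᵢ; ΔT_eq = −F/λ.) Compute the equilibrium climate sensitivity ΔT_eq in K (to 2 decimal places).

1.54 K

Net feedback parameter λ = (−3.33) + (+0.179) + (+1.5) + (+0.371) + (-0.581) = -1.861 W/m²/K.
ΔT = −F/λ = −2.86/(-1.861) = 1.54 K.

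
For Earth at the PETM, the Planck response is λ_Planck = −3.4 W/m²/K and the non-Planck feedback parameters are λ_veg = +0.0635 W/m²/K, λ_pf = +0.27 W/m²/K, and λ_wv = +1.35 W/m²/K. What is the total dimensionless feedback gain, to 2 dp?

0.50

Convert to gains: g_veg = 0.0635/3.4 = 0.01868; g_pf = 0.27/3.4 = 0.07941; g_wv = 1.35/3.4 = 0.3971.
Total gain g = 0.49519.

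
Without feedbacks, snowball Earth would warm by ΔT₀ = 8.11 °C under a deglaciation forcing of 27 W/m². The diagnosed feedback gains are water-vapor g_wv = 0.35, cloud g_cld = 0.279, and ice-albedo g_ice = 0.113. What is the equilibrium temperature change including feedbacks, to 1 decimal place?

Total gain g = 0.35 + 0.279 + 0.113 = 0.742.
Amplification A = 1/(1 − 0.742) = 3.876.
ΔT = 8.11 × 3.876 = 31.4 °C.

31.4 °C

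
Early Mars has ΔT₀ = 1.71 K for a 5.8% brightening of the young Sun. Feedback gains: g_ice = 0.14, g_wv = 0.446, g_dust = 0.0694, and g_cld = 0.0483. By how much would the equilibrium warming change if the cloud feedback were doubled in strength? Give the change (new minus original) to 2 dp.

1.12 K

Original: g = 0.7037, ΔT = 1.71/(1−0.7037) = 5.7712 K.
With doubled cloud: g' = 0.752, ΔT' = 1.71/(1−0.752) = 6.8952 K.
Change = 6.8952 − 5.7712 = 1.12 K.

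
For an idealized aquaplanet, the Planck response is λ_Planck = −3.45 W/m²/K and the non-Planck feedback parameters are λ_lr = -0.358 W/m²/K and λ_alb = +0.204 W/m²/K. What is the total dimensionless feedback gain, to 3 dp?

Convert to gains: g_lr = -0.358/3.45 = -0.1038; g_alb = 0.204/3.45 = 0.05913.
Total gain g = -0.04467.

-0.045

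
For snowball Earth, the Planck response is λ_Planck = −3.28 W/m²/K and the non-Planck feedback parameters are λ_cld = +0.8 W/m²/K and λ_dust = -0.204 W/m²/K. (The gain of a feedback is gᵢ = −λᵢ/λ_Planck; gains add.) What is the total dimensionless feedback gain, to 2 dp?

0.18

Convert to gains: g_cld = 0.8/3.28 = 0.2439; g_dust = -0.204/3.28 = -0.0622.
Total gain g = 0.1817.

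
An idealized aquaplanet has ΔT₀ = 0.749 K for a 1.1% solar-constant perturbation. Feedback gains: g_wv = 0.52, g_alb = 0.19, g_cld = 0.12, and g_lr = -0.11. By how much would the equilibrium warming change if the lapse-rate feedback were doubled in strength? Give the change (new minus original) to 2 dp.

-0.75 K

Original: g = 0.72, ΔT = 0.749/(1−0.72) = 2.6750 K.
With doubled lapse-rate: g' = 0.61, ΔT' = 0.749/(1−0.61) = 1.9205 K.
Change = 1.9205 − 2.6750 = -0.75 K.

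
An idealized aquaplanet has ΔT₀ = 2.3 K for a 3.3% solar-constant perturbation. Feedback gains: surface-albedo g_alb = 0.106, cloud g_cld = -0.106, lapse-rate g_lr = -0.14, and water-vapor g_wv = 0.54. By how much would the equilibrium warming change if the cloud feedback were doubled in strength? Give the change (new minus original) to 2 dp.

-0.58 K

Original: g = 0.4, ΔT = 2.3/(1−0.4) = 3.8333 K.
With doubled cloud: g' = 0.294, ΔT' = 2.3/(1−0.294) = 3.2578 K.
Change = 3.2578 − 3.8333 = -0.58 K.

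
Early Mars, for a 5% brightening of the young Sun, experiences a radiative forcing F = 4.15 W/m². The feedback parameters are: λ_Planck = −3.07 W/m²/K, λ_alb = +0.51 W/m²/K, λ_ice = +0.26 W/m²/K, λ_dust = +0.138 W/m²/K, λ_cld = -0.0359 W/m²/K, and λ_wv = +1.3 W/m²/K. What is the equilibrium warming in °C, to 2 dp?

Net feedback parameter λ = (−3.07) + (+0.51) + (+0.26) + (+0.138) + (-0.0359) + (+1.3) = -0.8979 W/m²/K.
ΔT = −F/λ = −4.15/(-0.8979) = 4.62 °C.

4.62 °C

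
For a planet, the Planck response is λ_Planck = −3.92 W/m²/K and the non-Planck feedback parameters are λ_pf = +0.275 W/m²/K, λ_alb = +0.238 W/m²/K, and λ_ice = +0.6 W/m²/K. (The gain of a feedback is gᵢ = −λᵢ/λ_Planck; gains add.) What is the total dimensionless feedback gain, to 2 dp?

0.28

Convert to gains: g_pf = 0.275/3.92 = 0.07015; g_alb = 0.238/3.92 = 0.06071; g_ice = 0.6/3.92 = 0.1531.
Total gain g = 0.28396.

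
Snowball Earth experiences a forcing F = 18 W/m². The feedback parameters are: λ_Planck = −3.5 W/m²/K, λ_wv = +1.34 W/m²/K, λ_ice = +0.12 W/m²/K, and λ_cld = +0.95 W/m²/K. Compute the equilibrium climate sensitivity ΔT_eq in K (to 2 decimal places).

Net feedback parameter λ = (−3.5) + (+1.34) + (+0.12) + (+0.95) = -1.09 W/m²/K.
ΔT = −F/λ = −18/(-1.09) = 16.51 K.

16.51 K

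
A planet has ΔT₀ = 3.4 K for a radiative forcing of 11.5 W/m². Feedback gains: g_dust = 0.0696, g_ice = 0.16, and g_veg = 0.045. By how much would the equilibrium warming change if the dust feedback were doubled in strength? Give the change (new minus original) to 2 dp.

0.50 K

Original: g = 0.2746, ΔT = 3.4/(1−0.2746) = 4.6871 K.
With doubled dust: g' = 0.3442, ΔT' = 3.4/(1−0.3442) = 5.1845 K.
Change = 5.1845 − 4.6871 = 0.50 K.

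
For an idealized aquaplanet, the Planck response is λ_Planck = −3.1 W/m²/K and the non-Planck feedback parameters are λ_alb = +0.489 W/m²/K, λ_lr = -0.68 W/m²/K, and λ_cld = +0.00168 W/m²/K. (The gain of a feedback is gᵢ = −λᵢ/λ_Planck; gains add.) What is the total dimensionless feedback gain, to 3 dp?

Convert to gains: g_alb = 0.489/3.1 = 0.1577; g_lr = -0.68/3.1 = -0.2194; g_cld = 0.00168/3.1 = 0.000542.
Total gain g = -0.061158.

-0.061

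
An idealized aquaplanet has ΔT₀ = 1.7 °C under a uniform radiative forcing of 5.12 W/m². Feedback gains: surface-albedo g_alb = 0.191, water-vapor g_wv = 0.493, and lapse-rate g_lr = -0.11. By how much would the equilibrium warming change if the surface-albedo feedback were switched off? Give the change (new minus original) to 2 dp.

Original: g = 0.574, ΔT = 1.7/(1−0.574) = 3.9906 °C.
Without surface-albedo: g' = 0.383, ΔT' = 1.7/(1−0.383) = 2.7553 °C.
Change = 2.7553 − 3.9906 = -1.24 °C.

-1.24 °C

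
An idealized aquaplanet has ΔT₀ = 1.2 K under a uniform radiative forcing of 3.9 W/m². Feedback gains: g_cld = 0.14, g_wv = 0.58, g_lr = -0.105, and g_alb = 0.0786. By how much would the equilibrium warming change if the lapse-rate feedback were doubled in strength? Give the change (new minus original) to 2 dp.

Original: g = 0.6936, ΔT = 1.2/(1−0.6936) = 3.9164 K.
With doubled lapse-rate: g' = 0.5886, ΔT' = 1.2/(1−0.5886) = 2.9169 K.
Change = 2.9169 − 3.9164 = -1.00 K.

-1.00 K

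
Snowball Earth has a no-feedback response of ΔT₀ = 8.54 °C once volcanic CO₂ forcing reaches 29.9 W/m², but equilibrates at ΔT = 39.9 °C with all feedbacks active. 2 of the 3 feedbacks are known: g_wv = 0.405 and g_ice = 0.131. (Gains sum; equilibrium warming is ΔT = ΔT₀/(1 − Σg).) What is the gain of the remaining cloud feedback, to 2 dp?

0.25

Amplification A = ΔT/ΔT₀ = 39.9/8.54 = 4.672.
Total gain g = 1 − 1/A = 1 − 1/4.672 = 0.786.
Known gains sum to 0.405 + 0.131 = 0.536.
g_cld = 0.786 − 0.536 = 0.25.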